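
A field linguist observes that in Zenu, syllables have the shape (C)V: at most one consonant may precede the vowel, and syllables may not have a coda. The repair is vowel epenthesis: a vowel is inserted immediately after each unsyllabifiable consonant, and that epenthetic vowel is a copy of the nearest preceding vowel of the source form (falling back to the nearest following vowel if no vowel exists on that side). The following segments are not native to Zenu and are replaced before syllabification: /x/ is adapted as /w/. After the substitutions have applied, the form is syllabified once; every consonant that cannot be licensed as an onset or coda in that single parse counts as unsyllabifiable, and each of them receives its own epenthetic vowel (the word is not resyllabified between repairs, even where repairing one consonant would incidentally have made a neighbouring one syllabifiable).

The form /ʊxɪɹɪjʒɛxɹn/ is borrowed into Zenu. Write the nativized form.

Substitution: /x/ → /w/, giving /ʊwɪɹɪjʒɛwɹn/.
Syllabifying with onset maximization leaves /j/, /w/, /ɹ/, /n/ stranded (no codas are permitted; onsets are limited to one consonant).
Inserting the epenthetic vowel yields /j/ → /jɪ/, /w/ → /wɛ/, /ɹ/ → /ɹɛ/, /n/ → /nɛ/.

ʊwɪɹɪjɪʒɛwɛɹɛnɛ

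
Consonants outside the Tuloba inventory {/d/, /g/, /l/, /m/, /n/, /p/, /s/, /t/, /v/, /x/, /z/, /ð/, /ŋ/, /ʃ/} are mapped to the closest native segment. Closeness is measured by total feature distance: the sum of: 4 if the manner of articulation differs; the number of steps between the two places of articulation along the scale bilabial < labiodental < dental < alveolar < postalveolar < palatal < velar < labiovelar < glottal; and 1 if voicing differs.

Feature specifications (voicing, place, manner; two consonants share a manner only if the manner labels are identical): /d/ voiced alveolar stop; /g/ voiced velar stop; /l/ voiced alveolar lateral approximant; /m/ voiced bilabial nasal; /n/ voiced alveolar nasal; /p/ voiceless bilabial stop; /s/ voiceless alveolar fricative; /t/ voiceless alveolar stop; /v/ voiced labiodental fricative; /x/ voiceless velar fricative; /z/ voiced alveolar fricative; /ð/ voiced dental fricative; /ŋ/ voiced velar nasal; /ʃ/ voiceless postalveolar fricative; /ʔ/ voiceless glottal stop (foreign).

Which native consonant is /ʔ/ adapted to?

/g/ is closest: same manner (stop), place distance 2 (glottal→velar), voicing differs (+1); total 3. Next closest is /t/ at distance 5.

g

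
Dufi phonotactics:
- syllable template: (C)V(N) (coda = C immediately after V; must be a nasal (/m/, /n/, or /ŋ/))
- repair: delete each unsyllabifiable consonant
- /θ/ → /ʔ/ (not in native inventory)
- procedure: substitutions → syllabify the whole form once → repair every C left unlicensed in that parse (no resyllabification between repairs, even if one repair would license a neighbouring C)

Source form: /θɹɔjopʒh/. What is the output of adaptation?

ɹɔjo

Substitution: /θ/ → /ʔ/, giving /ʔɹɔjopʒh/.
Syllabifying with onset maximization leaves /ʔ/, /p/, /ʒ/, /h/ stranded (only a nasal (/m/, /n/, or /ŋ/) is licensed in coda position; onsets are limited to one consonant).
Deleting the stranded consonants removes /ʔ/, /p/, /ʒ/, /h/.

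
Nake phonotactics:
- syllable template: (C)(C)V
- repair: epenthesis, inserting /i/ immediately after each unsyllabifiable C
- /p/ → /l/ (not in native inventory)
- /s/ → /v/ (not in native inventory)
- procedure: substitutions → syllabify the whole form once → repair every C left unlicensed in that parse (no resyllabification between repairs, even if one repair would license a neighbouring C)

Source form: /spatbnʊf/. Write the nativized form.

Substitution: /s/ → /v/, /p/ → /l/, giving /vlatbnʊf/.
The consonants /t/, /f/ cannot be parsed into a legal (C)(C)V syllable (no codas are permitted; onsets may contain at most 2 consonants).
Epenthesis after each stranded consonant: /t/ → /ti/, /f/ → /fi/.

vlatibnʊfi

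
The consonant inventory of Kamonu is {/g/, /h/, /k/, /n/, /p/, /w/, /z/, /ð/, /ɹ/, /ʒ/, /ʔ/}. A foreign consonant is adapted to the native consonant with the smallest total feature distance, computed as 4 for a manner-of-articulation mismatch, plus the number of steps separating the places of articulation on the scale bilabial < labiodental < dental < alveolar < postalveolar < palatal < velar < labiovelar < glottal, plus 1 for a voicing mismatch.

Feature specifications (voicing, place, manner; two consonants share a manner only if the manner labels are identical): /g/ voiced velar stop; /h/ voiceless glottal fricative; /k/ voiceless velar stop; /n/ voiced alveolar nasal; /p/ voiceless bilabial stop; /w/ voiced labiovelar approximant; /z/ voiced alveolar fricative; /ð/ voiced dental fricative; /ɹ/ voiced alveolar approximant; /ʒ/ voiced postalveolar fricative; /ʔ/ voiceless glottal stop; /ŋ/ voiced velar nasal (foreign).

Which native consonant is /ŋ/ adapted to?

/n/ is closest: same manner (nasal), place distance 3 (velar→alveolar), same voicing; total 3. Next closest is /g/ at distance 4.

n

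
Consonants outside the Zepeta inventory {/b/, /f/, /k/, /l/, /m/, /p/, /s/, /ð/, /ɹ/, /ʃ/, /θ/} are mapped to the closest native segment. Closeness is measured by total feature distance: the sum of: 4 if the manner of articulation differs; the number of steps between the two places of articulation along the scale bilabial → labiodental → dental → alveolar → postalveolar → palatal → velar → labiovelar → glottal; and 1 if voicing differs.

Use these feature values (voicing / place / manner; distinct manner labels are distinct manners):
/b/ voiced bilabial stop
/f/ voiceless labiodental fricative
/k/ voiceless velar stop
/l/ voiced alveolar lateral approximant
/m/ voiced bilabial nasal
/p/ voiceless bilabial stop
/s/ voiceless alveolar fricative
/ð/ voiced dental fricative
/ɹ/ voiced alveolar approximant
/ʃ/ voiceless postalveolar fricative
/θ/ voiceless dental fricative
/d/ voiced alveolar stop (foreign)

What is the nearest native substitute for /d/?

/b/ is closest: same manner (stop), place distance 3 (alveolar→bilabial), same voicing; total 3. Next closest is /k/ at distance 4.

b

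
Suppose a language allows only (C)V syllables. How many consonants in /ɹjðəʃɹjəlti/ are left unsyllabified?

Syllabifying with onset maximization leaves /ɹ/, /j/, /ʃ/, /ɹ/, /l/ stranded (no codas are permitted; onsets are limited to one consonant).

5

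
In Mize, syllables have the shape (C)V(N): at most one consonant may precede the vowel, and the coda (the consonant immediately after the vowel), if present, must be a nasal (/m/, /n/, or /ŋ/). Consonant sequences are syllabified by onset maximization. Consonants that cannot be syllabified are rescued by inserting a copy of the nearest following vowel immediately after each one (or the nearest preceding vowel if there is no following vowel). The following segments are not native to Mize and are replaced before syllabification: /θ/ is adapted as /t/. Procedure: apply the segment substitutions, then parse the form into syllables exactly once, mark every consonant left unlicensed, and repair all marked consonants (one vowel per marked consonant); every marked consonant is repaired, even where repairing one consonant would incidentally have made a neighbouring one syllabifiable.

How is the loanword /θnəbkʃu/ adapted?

tənəbukuʃu

Substitution: /θ/ → /t/, giving /tnəbkʃu/.
The consonants /t/, /b/, /k/ cannot be parsed into a legal (C)V(N) syllable (only a nasal (/m/, /n/, or /ŋ/) is licensed in coda position; onsets are limited to one consonant).
Epenthesis after each stranded consonant: /t/ → /tə/, /b/ → /bu/, /k/ → /ku/.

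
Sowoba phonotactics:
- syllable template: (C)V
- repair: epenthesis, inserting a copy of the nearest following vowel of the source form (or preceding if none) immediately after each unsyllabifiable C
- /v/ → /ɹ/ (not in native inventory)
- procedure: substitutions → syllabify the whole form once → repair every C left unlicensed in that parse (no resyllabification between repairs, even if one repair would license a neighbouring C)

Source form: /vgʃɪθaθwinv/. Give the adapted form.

ɹɪgɪʃɪθaθiwiniɹi

Substitution: /v/ → /ɹ/, giving /ɹgʃɪθaθwinɹ/.
Under (C)V, the unsyllabifiable consonants are /ɹ/, /g/, /θ/, /n/, /ɹ/ (no codas are permitted; onsets are limited to one consonant).
Epenthesis after each stranded consonant: /ɹ/ → /ɹɪ/, /g/ → /gɪ/, /θ/ → /θi/, /n/ → /ni/, /ɹ/ → /ɹi/.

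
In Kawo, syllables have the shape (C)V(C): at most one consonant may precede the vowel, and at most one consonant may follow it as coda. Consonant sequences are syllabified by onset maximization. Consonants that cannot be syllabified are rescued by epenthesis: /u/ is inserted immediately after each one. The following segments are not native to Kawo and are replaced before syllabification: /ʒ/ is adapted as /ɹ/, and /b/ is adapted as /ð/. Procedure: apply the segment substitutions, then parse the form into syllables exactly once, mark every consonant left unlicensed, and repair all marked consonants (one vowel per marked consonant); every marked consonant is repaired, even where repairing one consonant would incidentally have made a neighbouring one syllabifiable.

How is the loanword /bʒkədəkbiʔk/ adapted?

Substitution: /b/ → /ð/, /ʒ/ → /ɹ/, giving /ðɹkədəkðiʔk/.
Syllabifying with onset maximization leaves /ð/, /ɹ/, /k/ stranded (at most one coda consonant is licensed; onsets are limited to one consonant).
Each unlicensed consonant becomes the onset of a new syllable: /ð/ → /ðu/, /ɹ/ → /ɹu/, /k/ → /ku/.

ðuɹukədəkðiʔku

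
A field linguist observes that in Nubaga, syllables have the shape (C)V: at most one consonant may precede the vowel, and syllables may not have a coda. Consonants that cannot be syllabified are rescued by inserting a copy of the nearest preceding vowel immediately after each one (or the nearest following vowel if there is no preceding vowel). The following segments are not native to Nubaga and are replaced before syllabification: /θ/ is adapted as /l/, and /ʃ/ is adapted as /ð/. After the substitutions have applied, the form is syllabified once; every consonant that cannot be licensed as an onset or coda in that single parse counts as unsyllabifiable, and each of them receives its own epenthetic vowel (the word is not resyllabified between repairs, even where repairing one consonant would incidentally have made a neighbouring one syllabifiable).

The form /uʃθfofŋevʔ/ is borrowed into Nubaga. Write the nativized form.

uðulufofoŋeveʔe

Substitution: /ʃ/ → /ð/, /θ/ → /l/, giving /uðlfofŋevʔ/.
The consonants /ð/, /l/, /f/, /v/, /ʔ/ cannot be parsed into a legal (C)V syllable (no codas are permitted; onsets are limited to one consonant).
Inserting the epenthetic vowel yields /ð/ → /ðu/, /l/ → /lu/, /f/ → /fo/, /v/ → /ve/, /ʔ/ → /ʔe/.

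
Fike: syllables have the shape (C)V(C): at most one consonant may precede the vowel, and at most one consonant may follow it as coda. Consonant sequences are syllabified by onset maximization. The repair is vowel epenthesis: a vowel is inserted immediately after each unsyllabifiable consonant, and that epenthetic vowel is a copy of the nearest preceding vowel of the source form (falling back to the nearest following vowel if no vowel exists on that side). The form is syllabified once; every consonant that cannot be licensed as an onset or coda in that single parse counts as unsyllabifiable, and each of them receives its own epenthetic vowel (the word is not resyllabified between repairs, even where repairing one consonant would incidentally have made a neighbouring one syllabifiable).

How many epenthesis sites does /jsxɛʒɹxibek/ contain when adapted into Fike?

3

The unsyllabifiable consonants are /j/, /s/, /ɹ/; each receives one epenthetic vowel.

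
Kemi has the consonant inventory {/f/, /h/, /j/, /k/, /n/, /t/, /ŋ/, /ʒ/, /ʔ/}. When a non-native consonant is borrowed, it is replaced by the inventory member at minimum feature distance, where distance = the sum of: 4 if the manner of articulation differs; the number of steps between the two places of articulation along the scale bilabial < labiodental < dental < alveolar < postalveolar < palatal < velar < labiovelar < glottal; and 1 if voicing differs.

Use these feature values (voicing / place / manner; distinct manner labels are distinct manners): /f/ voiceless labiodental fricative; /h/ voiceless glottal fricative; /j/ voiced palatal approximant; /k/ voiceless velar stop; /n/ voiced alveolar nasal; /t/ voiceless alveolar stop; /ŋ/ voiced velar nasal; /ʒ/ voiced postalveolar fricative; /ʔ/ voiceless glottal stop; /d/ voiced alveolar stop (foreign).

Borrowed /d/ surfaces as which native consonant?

/t/ is closest: same manner (stop), place distance 0 (alveolar→alveolar), voicing differs (+1); total 1. Next closest is /k/ at distance 4.

t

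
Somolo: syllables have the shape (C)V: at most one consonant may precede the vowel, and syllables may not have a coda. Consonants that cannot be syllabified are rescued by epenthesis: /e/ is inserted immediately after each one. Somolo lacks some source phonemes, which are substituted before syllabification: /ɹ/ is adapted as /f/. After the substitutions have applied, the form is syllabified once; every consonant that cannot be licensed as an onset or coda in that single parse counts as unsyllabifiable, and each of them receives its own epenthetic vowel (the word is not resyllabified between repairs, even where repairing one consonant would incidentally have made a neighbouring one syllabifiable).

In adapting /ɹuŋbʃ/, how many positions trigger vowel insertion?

3

After substitution the input is /fuŋbʃ/.
The unsyllabifiable consonants are /ŋ/, /b/, /ʃ/; each receives one epenthetic vowel.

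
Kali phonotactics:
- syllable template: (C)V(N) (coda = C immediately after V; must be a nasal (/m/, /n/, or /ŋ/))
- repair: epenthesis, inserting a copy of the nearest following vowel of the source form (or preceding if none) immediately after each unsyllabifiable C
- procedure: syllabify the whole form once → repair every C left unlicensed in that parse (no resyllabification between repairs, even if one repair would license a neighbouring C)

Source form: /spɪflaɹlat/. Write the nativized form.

The consonants /s/, /f/, /ɹ/, /t/ cannot be parsed into a legal (C)V(N) syllable (only a nasal (/m/, /n/, or /ŋ/) is licensed in coda position; onsets are limited to one consonant).
Epenthesis after each stranded consonant: /s/ → /sɪ/, /f/ → /fa/, /ɹ/ → /ɹa/, /t/ → /ta/.

sɪpɪfalaɹalata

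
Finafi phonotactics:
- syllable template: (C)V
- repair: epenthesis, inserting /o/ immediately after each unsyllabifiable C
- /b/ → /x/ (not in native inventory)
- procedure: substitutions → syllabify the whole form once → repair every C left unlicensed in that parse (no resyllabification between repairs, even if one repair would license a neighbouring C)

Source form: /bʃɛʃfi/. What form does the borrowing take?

xoʃɛʃofi

Substitution: /b/ → /x/, giving /xʃɛʃfi/.
Under (C)V, the unsyllabifiable consonants are /x/, /ʃ/ (no codas are permitted; onsets are limited to one consonant).
Epenthesis after each stranded consonant: /x/ → /xo/, /ʃ/ → /ʃo/.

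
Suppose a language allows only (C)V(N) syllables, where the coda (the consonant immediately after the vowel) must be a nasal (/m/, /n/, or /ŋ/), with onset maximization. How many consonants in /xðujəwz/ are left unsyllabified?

3

Under (C)V(N), the unsyllabifiable consonants are /x/, /w/, /z/ (only a nasal (/m/, /n/, or /ŋ/) is licensed in coda position; onsets are limited to one consonant).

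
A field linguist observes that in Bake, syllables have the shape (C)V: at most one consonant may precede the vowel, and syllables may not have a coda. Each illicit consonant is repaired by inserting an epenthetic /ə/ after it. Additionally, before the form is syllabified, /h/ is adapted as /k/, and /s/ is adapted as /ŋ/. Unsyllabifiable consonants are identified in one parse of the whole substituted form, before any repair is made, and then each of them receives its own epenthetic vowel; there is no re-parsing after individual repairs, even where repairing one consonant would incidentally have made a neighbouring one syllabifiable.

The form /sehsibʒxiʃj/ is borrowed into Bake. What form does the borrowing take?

Substitution: /s/ → /ŋ/, /h/ → /k/, giving /ŋekŋibʒxiʃj/.
Syllabifying with onset maximization leaves /k/, /b/, /ʒ/, /ʃ/, /j/ stranded (no codas are permitted; onsets are limited to one consonant).
Epenthesis after each stranded consonant: /k/ → /kə/, /b/ → /bə/, /ʒ/ → /ʒə/, /ʃ/ → /ʃə/, /j/ → /jə/.

ŋekəŋibəʒəxiʃəjə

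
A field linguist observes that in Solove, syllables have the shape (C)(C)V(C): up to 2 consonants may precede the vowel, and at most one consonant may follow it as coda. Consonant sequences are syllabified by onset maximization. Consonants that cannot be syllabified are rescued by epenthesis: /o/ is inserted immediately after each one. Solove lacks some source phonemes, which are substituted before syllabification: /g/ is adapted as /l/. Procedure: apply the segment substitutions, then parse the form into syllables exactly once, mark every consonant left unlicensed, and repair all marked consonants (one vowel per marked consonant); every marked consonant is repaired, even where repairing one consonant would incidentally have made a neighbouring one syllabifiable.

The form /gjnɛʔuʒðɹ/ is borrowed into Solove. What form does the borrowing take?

Substitution: /g/ → /l/, giving /ljnɛʔuʒðɹ/.
Syllabifying with onset maximization leaves /l/, /ð/, /ɹ/ stranded (at most one coda consonant is licensed; onsets may contain at most 2 consonants).
Each unlicensed consonant becomes the onset of a new syllable: /l/ → /lo/, /ð/ → /ðo/, /ɹ/ → /ɹo/.

lojnɛʔuʒðoɹo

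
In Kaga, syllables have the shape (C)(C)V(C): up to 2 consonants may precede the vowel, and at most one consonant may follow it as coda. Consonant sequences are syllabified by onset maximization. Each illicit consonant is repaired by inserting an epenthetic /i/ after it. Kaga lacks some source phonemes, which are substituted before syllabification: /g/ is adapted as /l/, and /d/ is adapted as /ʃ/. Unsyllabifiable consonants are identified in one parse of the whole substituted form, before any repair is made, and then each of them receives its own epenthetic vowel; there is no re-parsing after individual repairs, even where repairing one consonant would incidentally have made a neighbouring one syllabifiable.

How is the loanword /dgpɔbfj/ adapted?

ʃilpɔbfiji

Substitution: /d/ → /ʃ/, /g/ → /l/, giving /ʃlpɔbfj/.
Under (C)(C)V(C), the unsyllabifiable consonants are /ʃ/, /f/, /j/ (at most one coda consonant is licensed; onsets may contain at most 2 consonants).
Inserting the epenthetic vowel yields /ʃ/ → /ʃi/, /f/ → /fi/, /j/ → /ji/.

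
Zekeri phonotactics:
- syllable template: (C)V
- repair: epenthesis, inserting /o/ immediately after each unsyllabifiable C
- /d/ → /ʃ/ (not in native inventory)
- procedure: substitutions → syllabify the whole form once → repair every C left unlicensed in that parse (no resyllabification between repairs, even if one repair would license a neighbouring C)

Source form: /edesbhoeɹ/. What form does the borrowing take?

Substitution: /d/ → /ʃ/, giving /eʃesbhoeɹ/.
The consonants /s/, /b/, /ɹ/ cannot be parsed into a legal (C)V syllable (no codas are permitted; onsets are limited to one consonant).
Each unlicensed consonant becomes the onset of a new syllable: /s/ → /so/, /b/ → /bo/, /ɹ/ → /ɹo/.

eʃesobohoeɹo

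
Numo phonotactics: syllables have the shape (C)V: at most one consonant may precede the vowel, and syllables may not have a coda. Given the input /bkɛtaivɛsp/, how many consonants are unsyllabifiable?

3

Syllabifying with onset maximization leaves /b/, /s/, /p/ stranded (no codas are permitted; onsets are limited to one consonant).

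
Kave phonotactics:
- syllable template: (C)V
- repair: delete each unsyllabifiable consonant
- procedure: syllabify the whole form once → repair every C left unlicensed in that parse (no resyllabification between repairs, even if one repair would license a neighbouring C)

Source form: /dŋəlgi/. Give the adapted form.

ŋəgi

Syllabifying with onset maximization leaves /d/, /l/ stranded (no codas are permitted; onsets are limited to one consonant).
Each unlicensed consonant is deleted: /d/, /l/.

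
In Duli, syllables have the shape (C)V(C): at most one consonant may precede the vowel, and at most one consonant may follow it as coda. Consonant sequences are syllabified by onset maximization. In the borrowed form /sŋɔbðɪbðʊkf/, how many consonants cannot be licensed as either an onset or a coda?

Under (C)V(C), the unsyllabifiable consonants are /s/, /f/ (at most one coda consonant is licensed; onsets are limited to one consonant).

2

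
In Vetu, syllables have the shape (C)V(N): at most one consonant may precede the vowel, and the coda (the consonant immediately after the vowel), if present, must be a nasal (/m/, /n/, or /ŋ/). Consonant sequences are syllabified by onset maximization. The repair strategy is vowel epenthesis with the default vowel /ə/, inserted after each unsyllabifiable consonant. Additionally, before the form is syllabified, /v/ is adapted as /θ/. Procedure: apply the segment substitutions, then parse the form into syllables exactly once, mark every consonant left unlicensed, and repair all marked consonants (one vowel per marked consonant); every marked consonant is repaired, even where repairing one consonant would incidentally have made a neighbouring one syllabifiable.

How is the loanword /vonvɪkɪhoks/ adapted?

θonθɪkɪhokəsə

Substitution: /v/ → /θ/, giving /θonθɪkɪhoks/.
Under (C)V(N), the unsyllabifiable consonants are /k/, /s/ (only a nasal (/m/, /n/, or /ŋ/) is licensed in coda position; onsets are limited to one consonant).
Inserting the epenthetic vowel yields /k/ → /kə/, /s/ → /sə/.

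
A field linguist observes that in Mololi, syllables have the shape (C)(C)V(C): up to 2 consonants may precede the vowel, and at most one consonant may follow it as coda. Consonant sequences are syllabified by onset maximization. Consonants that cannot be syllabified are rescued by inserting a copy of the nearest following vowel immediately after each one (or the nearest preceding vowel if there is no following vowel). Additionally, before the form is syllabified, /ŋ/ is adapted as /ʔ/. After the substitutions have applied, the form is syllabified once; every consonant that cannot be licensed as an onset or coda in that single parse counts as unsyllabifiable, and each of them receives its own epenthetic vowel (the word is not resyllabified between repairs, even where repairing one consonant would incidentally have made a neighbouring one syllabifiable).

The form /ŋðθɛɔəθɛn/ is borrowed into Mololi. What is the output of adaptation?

Substitution: /ŋ/ → /ʔ/, giving /ʔðθɛɔəθɛn/.
The consonants /ʔ/ cannot be parsed into a legal (C)(C)V(C) syllable (at most one coda consonant is licensed; onsets may contain at most 2 consonants).
Each unlicensed consonant becomes the onset of a new syllable: /ʔ/ → /ʔɛ/.

ʔɛðθɛɔəθɛn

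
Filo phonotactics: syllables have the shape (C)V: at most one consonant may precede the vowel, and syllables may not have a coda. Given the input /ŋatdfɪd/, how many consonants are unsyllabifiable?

3

Under (C)V, the unsyllabifiable consonants are /t/, /d/, /d/ (no codas are permitted; onsets are limited to one consonant).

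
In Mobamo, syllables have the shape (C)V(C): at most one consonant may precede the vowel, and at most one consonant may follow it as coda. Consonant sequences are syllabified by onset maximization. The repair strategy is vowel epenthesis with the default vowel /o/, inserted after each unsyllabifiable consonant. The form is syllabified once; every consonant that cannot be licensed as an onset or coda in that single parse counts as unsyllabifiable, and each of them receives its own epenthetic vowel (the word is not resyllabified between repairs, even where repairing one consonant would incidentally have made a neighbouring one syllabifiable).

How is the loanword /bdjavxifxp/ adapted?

Under (C)V(C), the unsyllabifiable consonants are /b/, /d/, /x/, /p/ (at most one coda consonant is licensed; onsets are limited to one consonant).
Inserting the epenthetic vowel yields /b/ → /bo/, /d/ → /do/, /x/ → /xo/, /p/ → /po/.

bodojavxifxopo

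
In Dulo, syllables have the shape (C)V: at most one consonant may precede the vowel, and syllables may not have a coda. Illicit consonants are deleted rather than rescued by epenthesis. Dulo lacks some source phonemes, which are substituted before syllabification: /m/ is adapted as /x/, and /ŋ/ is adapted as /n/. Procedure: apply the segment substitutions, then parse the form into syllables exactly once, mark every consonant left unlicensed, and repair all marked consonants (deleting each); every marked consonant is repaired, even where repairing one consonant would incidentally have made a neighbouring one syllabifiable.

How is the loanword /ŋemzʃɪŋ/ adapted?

Substitution: /ŋ/ → /n/, /m/ → /x/, giving /nexzʃɪn/.
The consonants /x/, /z/, /n/ cannot be parsed into a legal (C)V syllable (no codas are permitted; onsets are limited to one consonant).
Deleting the stranded consonants removes /x/, /z/, /n/.

neʃɪ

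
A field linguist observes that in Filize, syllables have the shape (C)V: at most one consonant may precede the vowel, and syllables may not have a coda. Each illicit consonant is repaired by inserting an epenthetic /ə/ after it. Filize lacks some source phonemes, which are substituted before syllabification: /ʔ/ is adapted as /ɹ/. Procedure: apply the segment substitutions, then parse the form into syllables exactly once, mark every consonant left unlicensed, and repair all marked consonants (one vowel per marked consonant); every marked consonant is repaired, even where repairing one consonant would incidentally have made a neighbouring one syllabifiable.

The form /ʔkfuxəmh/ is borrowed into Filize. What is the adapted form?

ɹəkəfuxəməhə

Substitution: /ʔ/ → /ɹ/, giving /ɹkfuxəmh/.
The consonants /ɹ/, /k/, /m/, /h/ cannot be parsed into a legal (C)V syllable (no codas are permitted; onsets are limited to one consonant).
Inserting the epenthetic vowel yields /ɹ/ → /ɹə/, /k/ → /kə/, /m/ → /mə/, /h/ → /hə/.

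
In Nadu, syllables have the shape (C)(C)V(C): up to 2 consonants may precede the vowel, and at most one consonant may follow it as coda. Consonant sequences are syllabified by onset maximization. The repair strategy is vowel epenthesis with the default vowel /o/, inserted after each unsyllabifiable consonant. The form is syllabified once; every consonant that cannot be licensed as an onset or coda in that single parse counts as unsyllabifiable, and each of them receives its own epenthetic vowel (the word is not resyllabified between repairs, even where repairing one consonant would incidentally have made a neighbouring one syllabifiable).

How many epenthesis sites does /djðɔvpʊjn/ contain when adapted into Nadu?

2

The unsyllabifiable consonants are /d/, /n/; each receives one epenthetic vowel.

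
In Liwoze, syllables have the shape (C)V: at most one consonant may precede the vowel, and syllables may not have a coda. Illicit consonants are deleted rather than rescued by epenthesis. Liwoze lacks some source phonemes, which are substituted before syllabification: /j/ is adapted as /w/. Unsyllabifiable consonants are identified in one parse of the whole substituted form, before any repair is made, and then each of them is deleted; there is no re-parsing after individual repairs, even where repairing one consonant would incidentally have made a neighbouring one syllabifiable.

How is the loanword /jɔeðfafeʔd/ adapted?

wɔefafe

Substitution: /j/ → /w/, giving /wɔeðfafeʔd/.
The consonants /ð/, /ʔ/, /d/ cannot be parsed into a legal (C)V syllable (no codas are permitted; onsets are limited to one consonant).
Deleting the stranded consonants removes /ð/, /ʔ/, /d/.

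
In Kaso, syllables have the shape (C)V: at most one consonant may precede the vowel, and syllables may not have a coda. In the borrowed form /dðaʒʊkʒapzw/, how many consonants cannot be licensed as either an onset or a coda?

5

Syllabifying with onset maximization leaves /d/, /k/, /p/, /z/, /w/ stranded (no codas are permitted; onsets are limited to one consonant).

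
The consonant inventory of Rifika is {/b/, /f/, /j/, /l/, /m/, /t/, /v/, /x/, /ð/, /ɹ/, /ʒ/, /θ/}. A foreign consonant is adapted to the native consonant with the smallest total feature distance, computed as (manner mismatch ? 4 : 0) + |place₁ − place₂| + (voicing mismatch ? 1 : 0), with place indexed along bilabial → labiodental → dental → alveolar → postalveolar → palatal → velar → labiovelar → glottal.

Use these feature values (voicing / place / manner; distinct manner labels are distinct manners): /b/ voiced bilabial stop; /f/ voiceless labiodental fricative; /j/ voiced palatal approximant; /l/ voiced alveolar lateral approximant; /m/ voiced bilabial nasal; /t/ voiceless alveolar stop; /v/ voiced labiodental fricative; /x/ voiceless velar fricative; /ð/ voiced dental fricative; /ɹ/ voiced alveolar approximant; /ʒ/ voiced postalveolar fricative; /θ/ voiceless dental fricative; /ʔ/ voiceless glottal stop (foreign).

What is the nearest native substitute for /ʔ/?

t

/t/ is closest: same manner (stop), place distance 5 (glottal→alveolar), same voicing; total 5. Next closest is /x/ at distance 6.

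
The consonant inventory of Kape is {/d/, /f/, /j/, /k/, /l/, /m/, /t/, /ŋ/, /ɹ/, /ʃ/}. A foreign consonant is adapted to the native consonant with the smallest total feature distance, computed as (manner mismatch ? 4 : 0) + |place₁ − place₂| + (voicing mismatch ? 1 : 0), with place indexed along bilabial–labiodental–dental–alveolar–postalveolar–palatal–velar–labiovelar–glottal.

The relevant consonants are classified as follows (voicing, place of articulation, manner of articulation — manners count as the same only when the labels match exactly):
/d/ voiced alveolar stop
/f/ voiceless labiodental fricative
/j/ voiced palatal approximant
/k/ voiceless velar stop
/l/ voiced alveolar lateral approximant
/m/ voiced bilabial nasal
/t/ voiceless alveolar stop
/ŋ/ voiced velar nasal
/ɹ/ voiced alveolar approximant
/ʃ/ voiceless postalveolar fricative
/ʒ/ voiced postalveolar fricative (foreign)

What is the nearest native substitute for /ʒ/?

/ʃ/ is closest: same manner (fricative), place distance 0 (postalveolar→postalveolar), voicing differs (+1); total 1. Next closest is /f/ at distance 4.

ʃ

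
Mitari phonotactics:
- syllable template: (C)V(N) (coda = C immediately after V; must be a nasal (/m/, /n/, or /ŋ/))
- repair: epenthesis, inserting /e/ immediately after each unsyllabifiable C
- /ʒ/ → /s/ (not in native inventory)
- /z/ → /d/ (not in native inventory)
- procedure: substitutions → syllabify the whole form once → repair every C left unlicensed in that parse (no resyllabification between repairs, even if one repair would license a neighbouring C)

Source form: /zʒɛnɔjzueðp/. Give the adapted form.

desɛnɔjedueðepe

Substitution: /z/ → /d/, /ʒ/ → /s/, giving /dsɛnɔjdueðp/.
Under (C)V(N), the unsyllabifiable consonants are /d/, /j/, /ð/, /p/ (only a nasal (/m/, /n/, or /ŋ/) is licensed in coda position; onsets are limited to one consonant).
Inserting the epenthetic vowel yields /d/ → /de/, /j/ → /je/, /ð/ → /ðe/, /p/ → /pe/.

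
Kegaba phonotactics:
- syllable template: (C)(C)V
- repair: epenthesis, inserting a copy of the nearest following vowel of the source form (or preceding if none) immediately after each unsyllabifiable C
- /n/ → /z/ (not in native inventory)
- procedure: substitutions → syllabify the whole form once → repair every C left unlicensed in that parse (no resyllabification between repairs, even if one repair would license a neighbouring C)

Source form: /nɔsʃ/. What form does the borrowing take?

Substitution: /n/ → /z/, giving /zɔsʃ/.
The consonants /s/, /ʃ/ cannot be parsed into a legal (C)(C)V syllable (no codas are permitted; onsets may contain at most 2 consonants).
Inserting the epenthetic vowel yields /s/ → /sɔ/, /ʃ/ → /ʃɔ/.

zɔsɔʃɔ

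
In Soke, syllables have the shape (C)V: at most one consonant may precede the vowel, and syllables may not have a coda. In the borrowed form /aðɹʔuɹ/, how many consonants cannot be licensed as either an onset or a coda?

3

Under (C)V, the unsyllabifiable consonants are /ð/, /ɹ/, /ɹ/ (no codas are permitted; onsets are limited to one consonant).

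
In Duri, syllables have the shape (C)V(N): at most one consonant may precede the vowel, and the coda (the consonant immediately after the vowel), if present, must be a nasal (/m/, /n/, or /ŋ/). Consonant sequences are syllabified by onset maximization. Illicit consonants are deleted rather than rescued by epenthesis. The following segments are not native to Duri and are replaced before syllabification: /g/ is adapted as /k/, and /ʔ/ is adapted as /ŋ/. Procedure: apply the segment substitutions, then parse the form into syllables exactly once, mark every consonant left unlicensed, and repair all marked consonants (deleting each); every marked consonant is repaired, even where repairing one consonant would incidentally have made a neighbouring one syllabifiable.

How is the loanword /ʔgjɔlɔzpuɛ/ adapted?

Substitution: /ʔ/ → /ŋ/, /g/ → /k/, giving /ŋkjɔlɔzpuɛ/.
The consonants /ŋ/, /k/, /z/ cannot be parsed into a legal (C)V(N) syllable (only a nasal (/m/, /n/, or /ŋ/) is licensed in coda position; onsets are limited to one consonant).
Deleting the stranded consonants removes /ŋ/, /k/, /z/.

jɔlɔpuɛ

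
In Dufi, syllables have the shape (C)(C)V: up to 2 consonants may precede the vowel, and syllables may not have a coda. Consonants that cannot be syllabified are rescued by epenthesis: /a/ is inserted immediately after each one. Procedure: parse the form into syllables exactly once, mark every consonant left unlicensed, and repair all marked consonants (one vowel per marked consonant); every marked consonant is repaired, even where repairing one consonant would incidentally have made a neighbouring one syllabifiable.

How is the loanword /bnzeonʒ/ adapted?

banzeonaʒa

Under (C)(C)V, the unsyllabifiable consonants are /b/, /n/, /ʒ/ (no codas are permitted; onsets may contain at most 2 consonants).
Inserting the epenthetic vowel yields /b/ → /ba/, /n/ → /na/, /ʒ/ → /ʒa/.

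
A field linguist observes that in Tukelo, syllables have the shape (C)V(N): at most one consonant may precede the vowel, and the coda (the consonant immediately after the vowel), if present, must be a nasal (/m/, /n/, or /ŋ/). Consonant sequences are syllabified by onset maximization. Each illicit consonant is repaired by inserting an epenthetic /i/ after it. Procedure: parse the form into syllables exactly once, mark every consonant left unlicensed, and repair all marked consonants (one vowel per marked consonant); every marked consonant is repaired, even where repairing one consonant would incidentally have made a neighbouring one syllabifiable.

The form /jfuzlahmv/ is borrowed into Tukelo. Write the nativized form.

Under (C)V(N), the unsyllabifiable consonants are /j/, /z/, /h/, /m/, /v/ (only a nasal (/m/, /n/, or /ŋ/) is licensed in coda position; onsets are limited to one consonant).
Epenthesis after each stranded consonant: /j/ → /ji/, /z/ → /zi/, /h/ → /hi/, /m/ → /mi/, /v/ → /vi/.

jifuzilahimivi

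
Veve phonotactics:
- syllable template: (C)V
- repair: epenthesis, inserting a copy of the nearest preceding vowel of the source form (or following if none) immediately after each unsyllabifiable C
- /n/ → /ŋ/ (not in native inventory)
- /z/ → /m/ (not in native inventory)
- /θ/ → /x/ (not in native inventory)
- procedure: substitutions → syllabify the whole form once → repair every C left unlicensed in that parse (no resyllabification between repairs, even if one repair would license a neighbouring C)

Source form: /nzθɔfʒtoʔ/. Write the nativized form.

Substitution: /n/ → /ŋ/, /z/ → /m/, /θ/ → /x/, giving /ŋmxɔfʒtoʔ/.
Under (C)V, the unsyllabifiable consonants are /ŋ/, /m/, /f/, /ʒ/, /ʔ/ (no codas are permitted; onsets are limited to one consonant).
Epenthesis after each stranded consonant: /ŋ/ → /ŋɔ/, /m/ → /mɔ/, /f/ → /fɔ/, /ʒ/ → /ʒɔ/, /ʔ/ → /ʔo/.

ŋɔmɔxɔfɔʒɔtoʔo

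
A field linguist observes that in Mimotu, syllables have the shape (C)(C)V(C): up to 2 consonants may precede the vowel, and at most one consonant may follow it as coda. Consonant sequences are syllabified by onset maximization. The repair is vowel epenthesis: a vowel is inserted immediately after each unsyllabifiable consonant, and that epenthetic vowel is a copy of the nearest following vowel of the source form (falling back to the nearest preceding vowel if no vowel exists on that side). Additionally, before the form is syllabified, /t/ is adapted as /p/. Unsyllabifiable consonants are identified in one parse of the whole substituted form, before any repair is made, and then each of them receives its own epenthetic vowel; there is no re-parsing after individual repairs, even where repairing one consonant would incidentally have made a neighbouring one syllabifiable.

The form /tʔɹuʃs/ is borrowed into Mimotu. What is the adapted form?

Substitution: /t/ → /p/, giving /pʔɹuʃs/.
The consonants /p/, /s/ cannot be parsed into a legal (C)(C)V(C) syllable (at most one coda consonant is licensed; onsets may contain at most 2 consonants).
Epenthesis after each stranded consonant: /p/ → /pu/, /s/ → /su/.

puʔɹuʃsu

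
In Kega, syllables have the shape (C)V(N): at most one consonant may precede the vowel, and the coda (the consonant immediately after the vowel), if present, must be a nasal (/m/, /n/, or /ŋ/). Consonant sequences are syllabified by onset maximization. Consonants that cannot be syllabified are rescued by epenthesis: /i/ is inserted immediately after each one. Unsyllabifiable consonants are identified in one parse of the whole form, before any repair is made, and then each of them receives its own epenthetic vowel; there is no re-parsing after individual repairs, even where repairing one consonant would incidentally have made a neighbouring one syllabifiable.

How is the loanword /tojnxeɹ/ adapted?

tojinixeɹi

Syllabifying with onset maximization leaves /j/, /n/, /ɹ/ stranded (only a nasal (/m/, /n/, or /ŋ/) is licensed in coda position; onsets are limited to one consonant).
Each unlicensed consonant becomes the onset of a new syllable: /j/ → /ji/, /n/ → /ni/, /ɹ/ → /ɹi/.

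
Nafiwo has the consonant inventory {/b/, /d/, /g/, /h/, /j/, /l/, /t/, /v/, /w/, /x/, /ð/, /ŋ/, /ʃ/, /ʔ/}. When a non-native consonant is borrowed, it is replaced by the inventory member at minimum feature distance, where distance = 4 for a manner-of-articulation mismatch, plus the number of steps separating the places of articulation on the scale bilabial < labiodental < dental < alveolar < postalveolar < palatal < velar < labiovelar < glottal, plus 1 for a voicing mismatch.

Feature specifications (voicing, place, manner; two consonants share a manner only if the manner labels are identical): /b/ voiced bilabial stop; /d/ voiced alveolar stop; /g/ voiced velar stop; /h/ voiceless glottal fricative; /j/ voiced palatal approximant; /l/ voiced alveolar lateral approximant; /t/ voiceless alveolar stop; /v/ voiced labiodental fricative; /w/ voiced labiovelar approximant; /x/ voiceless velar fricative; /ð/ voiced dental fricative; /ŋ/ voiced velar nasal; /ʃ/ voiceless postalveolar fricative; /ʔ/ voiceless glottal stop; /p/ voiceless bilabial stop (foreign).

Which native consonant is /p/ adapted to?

/b/ is closest: same manner (stop), place distance 0 (bilabial→bilabial), voicing differs (+1); total 1. Next closest is /t/ at distance 3.

b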